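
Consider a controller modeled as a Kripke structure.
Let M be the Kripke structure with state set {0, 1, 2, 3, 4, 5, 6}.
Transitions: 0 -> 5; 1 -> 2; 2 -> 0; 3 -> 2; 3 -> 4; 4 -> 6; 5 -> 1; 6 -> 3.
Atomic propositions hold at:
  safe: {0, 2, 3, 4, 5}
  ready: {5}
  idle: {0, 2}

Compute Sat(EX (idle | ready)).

Sat(idle | ready) = {0, 2, 5}
Sat(EX (idle | ready)) = {s : some successor in {0, 2, 5}} = {0, 1, 2, 3}

{0, 1, 2, 3}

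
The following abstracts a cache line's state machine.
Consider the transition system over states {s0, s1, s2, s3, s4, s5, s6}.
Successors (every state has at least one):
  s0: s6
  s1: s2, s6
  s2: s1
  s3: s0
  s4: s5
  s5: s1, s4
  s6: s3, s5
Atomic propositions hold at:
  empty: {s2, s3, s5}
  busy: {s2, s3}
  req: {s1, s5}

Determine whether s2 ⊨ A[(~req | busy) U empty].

Yes

Sat(~req) = {s0, s2, s3, s4, s6}
Sat(~req | busy) = {s0, s2, s3, s4, s6}
A[(~req | busy) U empty]: least fixpoint, start Z0 = Sat(empty) = {s2, s3, s5}, add states in Sat(~req | busy) with every successor in Z. Z1 = {s2, s3, s4, s5, s6}; Z2 = {s0, s2, s3, s4, s5, s6}; fixed.
Sat(A[(~req | busy) U empty]) = {s0, s2, s3, s4, s5, s6}
s2 ∈ Sat(A[(~req | busy) U empty]) = {s0, s2, s3, s4, s5, s6}, so the formula holds at s2.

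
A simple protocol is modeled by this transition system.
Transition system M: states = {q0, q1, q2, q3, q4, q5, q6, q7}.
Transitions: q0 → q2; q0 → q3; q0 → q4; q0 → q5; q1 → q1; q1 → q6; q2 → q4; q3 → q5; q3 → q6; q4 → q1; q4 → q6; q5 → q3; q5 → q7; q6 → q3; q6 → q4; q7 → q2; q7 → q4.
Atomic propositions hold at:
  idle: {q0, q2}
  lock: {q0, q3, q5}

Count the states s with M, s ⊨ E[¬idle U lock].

Sat(¬idle) = {q1, q3, q4, q5, q6, q7}
E[¬idle U lock]: least fixpoint, start Z0 = Sat(lock) = {q0, q3, q5}, add states in Sat(¬idle) with some successor in Z. Z1 = {q0, q3, q5, q6}; Z2 = {q0, q1, q3, q4, q5, q6}; Z3 = {q0, q1, q3, q4, q5, q6, q7}; fixed.
Sat(E[¬idle U lock]) = {q0, q1, q3, q4, q5, q6, q7}
|Sat(E[¬idle U lock])| = |{q0, q1, q3, q4, q5, q6, q7}| = 7.

7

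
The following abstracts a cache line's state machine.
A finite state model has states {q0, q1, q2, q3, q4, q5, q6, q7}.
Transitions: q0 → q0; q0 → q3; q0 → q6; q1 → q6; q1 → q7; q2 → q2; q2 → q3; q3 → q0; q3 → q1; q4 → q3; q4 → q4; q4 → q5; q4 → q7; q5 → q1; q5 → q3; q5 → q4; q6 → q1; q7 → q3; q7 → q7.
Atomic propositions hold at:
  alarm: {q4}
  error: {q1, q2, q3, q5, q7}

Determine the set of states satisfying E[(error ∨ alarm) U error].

Sat(error ∨ alarm) = {q1, q2, q3, q4, q5, q7}
E[(error ∨ alarm) U error]: least fixpoint, start Z0 = Sat(error) = {q1, q2, q3, q5, q7}, add states in Sat(error ∨ alarm) with some successor in Z. Z1 = {q1, q2, q3, q4, q5, q7}; fixed.
Sat(E[(error ∨ alarm) U error]) = {q1, q2, q3, q4, q5, q7}

{q1, q2, q3, q4, q5, q7}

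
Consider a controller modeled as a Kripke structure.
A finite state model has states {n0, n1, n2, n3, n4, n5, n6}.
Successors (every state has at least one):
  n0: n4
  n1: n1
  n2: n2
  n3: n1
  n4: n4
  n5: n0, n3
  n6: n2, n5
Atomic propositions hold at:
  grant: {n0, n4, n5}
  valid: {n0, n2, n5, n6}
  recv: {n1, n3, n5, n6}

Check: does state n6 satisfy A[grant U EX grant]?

Yes

Sat(EX grant) = {s : some successor in {n0, n4, n5}} = {n0, n4, n5, n6}
A[grant U EX grant]: least fixpoint, start Z0 = Sat(EX grant) = {n0, n4, n5, n6}, add states in Sat(grant) with every successor in Z. Already a fixed point.
Sat(A[grant U EX grant]) = {n0, n4, n5, n6}
n6 ∈ Sat(A[grant U EX grant]) = {n0, n4, n5, n6}, so the formula holds at n6.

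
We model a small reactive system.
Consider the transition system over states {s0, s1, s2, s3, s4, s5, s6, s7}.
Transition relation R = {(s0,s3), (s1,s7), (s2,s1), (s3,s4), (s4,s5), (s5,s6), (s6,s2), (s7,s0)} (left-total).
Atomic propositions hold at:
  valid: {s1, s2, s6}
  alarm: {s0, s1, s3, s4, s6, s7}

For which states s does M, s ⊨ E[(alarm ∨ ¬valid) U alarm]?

{s0, s1, s3, s4, s5, s6, s7}

Sat(¬valid) = {s0, s3, s4, s5, s7}
Sat(alarm ∨ ¬valid) = {s0, s1, s3, s4, s5, s6, s7}
E[(alarm ∨ ¬valid) U alarm]: least fixpoint, start Z0 = Sat(alarm) = {s0, s1, s3, s4, s6, s7}, add states in Sat(alarm ∨ ¬valid) with some successor in Z. Z1 = {s0, s1, s3, s4, s5, s6, s7}; fixed.
Sat(E[(alarm ∨ ¬valid) U alarm]) = {s0, s1, s3, s4, s5, s6, s7}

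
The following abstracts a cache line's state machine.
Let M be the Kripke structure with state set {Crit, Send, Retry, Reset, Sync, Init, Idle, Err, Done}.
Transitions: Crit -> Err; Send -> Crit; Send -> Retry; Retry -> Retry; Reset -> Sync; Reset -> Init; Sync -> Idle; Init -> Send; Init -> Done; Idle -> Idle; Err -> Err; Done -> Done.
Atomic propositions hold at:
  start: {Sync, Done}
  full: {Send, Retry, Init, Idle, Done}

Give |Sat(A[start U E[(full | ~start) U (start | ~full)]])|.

7

Sat(~start) = {Crit, Send, Retry, Reset, Init, Idle, Err}
Sat(full | ~start) = {Crit, Send, Retry, Reset, Init, Idle, Err, Done}
Sat(~full) = {Crit, Reset, Sync, Err}
Sat(start | ~full) = {Crit, Reset, Sync, Err, Done}
E[(full | ~start) U (start | ~full)]: least fixpoint, start Z0 = Sat((start | ~full)) = {Crit, Reset, Sync, Err, Done}, add states in Sat(full | ~start) with some successor in Z. Z1 = {Crit, Send, Reset, Sync, Init, Err, Done}; fixed.
Sat(E[(full | ~start) U (start | ~full)]) = {Crit, Send, Reset, Sync, Init, Err, Done}
A[start U E[(full | ~start) U (start | ~full)]]: least fixpoint, start Z0 = Sat(E[(full | ~start) U (start | ~full)]) = {Crit, Send, Reset, Sync, Init, Err, Done}, add states in Sat(start) with every successor in Z. Already a fixed point.
Sat(A[start U E[(full | ~start) U (start | ~full)]]) = {Crit, Send, Reset, Sync, Init, Err, Done}
|Sat(A[start U E[(full | ~start) U (start | ~full)]])| = |{Crit, Send, Reset, Sync, Init, Err, Done}| = 7.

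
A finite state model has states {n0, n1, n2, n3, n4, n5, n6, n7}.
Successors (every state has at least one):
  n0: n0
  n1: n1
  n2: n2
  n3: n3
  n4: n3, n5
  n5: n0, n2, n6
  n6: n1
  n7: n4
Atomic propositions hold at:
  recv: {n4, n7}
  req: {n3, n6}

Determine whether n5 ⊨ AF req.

AF req: least fixpoint, start Z0 = {n3, n6}, add states with every successor in Z. Already a fixed point.
Sat(AF req) = {n3, n6}
n5 ∉ Sat(AF req) = {n3, n6}, so the formula does not hold at n5.

No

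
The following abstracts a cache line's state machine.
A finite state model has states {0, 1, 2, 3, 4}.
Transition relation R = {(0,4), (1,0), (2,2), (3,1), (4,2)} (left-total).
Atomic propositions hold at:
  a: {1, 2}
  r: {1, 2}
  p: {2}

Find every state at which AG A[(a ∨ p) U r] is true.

{2}

Sat(a ∨ p) = {1, 2}
A[(a ∨ p) U r]: least fixpoint, start Z0 = Sat(r) = {1, 2}, add states in Sat(a ∨ p) with every successor in Z. Already a fixed point.
Sat(A[(a ∨ p) U r]) = {1, 2}
AG A[(a ∨ p) U r]: greatest fixpoint, start Z0 = {1, 2}, keep only states in Sat with every successor in Z. Z1 = {2}; fixed.
Sat(AG A[(a ∨ p) U r]) = {2}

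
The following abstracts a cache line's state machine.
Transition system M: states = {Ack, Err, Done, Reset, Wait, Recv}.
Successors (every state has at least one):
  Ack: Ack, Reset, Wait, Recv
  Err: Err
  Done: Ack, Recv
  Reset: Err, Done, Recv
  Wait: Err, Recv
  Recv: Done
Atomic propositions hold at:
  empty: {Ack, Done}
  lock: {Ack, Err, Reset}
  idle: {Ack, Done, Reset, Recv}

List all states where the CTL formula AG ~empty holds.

Sat(~empty) = {Err, Reset, Wait, Recv}
AG ~empty: greatest fixpoint, start Z0 = {Err, Reset, Wait, Recv}, keep only states in Sat with every successor in Z. Z1 = {Err, Wait}; Z2 = {Err}; fixed.
Sat(AG ~empty) = {Err}

{Err}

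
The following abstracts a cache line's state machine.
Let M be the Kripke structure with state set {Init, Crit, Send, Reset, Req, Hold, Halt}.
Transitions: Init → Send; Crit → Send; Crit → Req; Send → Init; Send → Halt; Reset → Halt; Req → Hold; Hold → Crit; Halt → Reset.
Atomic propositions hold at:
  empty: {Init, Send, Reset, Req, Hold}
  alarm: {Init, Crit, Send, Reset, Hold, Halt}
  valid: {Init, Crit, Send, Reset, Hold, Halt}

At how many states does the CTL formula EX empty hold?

5

Sat(EX empty) = {s : some successor in {Init, Send, Reset, Req, Hold}} = {Init, Crit, Send, Req, Halt}
|Sat(EX empty)| = |{Init, Crit, Send, Req, Halt}| = 5.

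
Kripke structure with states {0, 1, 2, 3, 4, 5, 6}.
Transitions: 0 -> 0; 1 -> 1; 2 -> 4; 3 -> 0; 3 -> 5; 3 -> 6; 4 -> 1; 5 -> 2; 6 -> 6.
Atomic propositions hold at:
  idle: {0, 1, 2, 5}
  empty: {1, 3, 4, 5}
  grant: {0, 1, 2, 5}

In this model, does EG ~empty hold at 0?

Sat(~empty) = {0, 2, 6}
EG ~empty: greatest fixpoint, start Z0 = {0, 2, 6}, keep only states in Sat with some successor in Z. Z1 = {0, 6}; fixed.
Sat(EG ~empty) = {0, 6}
0 ∈ Sat(EG ~empty) = {0, 6}, so the formula holds at 0.

Yes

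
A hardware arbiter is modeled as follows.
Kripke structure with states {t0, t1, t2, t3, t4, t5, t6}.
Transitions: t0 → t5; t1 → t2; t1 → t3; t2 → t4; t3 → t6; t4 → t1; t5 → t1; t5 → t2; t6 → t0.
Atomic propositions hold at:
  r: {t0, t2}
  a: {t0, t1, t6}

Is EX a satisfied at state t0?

Sat(EX a) = {s : some successor in {t0, t1, t6}} = {t3, t4, t5, t6}
t0 ∉ Sat(EX a) = {t3, t4, t5, t6}, so the formula does not hold at t0.

No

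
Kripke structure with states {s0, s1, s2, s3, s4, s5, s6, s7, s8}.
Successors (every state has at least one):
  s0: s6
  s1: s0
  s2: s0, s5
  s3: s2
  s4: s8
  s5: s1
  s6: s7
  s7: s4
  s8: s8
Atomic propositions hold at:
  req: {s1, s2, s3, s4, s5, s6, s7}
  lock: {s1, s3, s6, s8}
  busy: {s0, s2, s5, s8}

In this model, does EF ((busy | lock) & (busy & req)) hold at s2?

Yes

Sat(busy | lock) = {s0, s1, s2, s3, s5, s6, s8}
Sat(busy & req) = {s2, s5}
Sat((busy | lock) & (busy & req)) = {s2, s5}
EF ((busy | lock) & (busy & req)): least fixpoint, start Z0 = {s2, s5}, add states with some successor in Z. Z1 = {s2, s3, s5}; fixed.
Sat(EF ((busy | lock) & (busy & req))) = {s2, s3, s5}
s2 ∈ Sat(EF ((busy | lock) & (busy & req))) = {s2, s3, s5}, so the formula holds at s2.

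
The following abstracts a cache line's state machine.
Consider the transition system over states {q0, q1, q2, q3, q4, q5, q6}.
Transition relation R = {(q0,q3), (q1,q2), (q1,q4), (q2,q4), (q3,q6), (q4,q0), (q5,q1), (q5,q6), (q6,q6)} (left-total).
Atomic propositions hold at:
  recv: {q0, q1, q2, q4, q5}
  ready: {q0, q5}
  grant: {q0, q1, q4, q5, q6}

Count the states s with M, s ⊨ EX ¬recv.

4

Sat(¬recv) = {q3, q6}
Sat(EX ¬recv) = {s : some successor in {q3, q6}} = {q0, q3, q5, q6}
|Sat(EX ¬recv)| = |{q0, q3, q5, q6}| = 4.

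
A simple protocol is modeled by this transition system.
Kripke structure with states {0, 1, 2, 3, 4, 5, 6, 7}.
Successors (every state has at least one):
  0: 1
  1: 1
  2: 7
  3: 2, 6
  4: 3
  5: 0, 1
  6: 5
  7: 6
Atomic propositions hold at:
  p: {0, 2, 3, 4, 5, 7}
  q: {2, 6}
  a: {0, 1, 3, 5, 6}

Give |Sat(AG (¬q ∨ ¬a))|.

3

Sat(¬q) = {0, 1, 3, 4, 5, 7}
Sat(¬a) = {2, 4, 7}
Sat(¬q ∨ ¬a) = {0, 1, 2, 3, 4, 5, 7}
AG (¬q ∨ ¬a): greatest fixpoint, start Z0 = {0, 1, 2, 3, 4, 5, 7}, keep only states in Sat with every successor in Z. Z1 = {0, 1, 2, 4, 5}; Z2 = {0, 1, 5}; fixed.
Sat(AG (¬q ∨ ¬a)) = {0, 1, 5}
|Sat(AG (¬q ∨ ¬a))| = |{0, 1, 5}| = 3.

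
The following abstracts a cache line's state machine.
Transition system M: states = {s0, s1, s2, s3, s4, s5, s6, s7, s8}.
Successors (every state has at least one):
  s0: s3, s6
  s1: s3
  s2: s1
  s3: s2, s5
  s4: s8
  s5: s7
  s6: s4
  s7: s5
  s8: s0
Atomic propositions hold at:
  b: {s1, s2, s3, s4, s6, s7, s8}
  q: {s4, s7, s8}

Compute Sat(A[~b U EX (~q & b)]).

{s0, s1, s2, s3}

Sat(~b) = {s0, s5}
Sat(~q) = {s0, s1, s2, s3, s5, s6}
Sat(~q & b) = {s1, s2, s3, s6}
Sat(EX (~q & b)) = {s : some successor in {s1, s2, s3, s6}} = {s0, s1, s2, s3}
A[~b U EX (~q & b)]: least fixpoint, start Z0 = Sat(EX (~q & b)) = {s0, s1, s2, s3}, add states in Sat(~b) with every successor in Z. Already a fixed point.
Sat(A[~b U EX (~q & b)]) = {s0, s1, s2, s3}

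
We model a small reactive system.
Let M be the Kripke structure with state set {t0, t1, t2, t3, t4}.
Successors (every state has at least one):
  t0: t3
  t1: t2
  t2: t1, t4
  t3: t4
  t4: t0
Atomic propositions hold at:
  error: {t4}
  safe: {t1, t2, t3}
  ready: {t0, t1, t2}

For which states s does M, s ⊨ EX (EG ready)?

EG ready: greatest fixpoint, start Z0 = {t0, t1, t2}, keep only states in Sat with some successor in Z. Z1 = {t1, t2}; fixed.
Sat(EG ready) = {t1, t2}
Sat(EX (EG ready)) = {s : some successor in {t1, t2}} = {t1, t2}

{t1, t2}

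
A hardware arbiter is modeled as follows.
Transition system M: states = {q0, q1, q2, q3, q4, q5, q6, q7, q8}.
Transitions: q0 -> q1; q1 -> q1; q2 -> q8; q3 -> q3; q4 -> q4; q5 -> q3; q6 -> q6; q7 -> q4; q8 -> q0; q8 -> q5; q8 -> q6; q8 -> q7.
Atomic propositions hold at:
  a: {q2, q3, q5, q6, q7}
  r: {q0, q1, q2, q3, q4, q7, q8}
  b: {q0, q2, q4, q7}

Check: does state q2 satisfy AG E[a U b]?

No

E[a U b]: least fixpoint, start Z0 = Sat(b) = {q0, q2, q4, q7}, add states in Sat(a) with some successor in Z. Already a fixed point.
Sat(E[a U b]) = {q0, q2, q4, q7}
AG E[a U b]: greatest fixpoint, start Z0 = {q0, q2, q4, q7}, keep only states in Sat with every successor in Z. Z1 = {q4, q7}; fixed.
Sat(AG E[a U b]) = {q4, q7}
q2 ∉ Sat(AG E[a U b]) = {q4, q7}, so the formula does not hold at q2.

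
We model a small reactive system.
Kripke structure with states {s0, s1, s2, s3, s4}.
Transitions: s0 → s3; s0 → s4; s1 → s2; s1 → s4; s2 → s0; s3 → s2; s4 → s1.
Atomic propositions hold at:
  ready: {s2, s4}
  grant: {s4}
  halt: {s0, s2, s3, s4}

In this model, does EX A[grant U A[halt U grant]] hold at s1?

Yes

A[halt U grant]: least fixpoint, start Z0 = Sat(grant) = {s4}, add states in Sat(halt) with every successor in Z. Already a fixed point.
Sat(A[halt U grant]) = {s4}
A[grant U A[halt U grant]]: least fixpoint, start Z0 = Sat(A[halt U grant]) = {s4}, add states in Sat(grant) with every successor in Z. Already a fixed point.
Sat(A[grant U A[halt U grant]]) = {s4}
Sat(EX A[grant U A[halt U grant]]) = {s : some successor in {s4}} = {s0, s1}
s1 ∈ Sat(EX A[grant U A[halt U grant]]) = {s0, s1}, so the formula holds at s1.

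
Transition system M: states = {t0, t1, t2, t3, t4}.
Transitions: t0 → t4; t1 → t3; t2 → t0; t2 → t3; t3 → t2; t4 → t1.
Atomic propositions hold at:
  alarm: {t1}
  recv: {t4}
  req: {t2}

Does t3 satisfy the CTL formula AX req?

Sat(AX req) = {s : every successor in {t2}} = {t3}
t3 ∈ Sat(AX req) = {t3}, so the formula holds at t3.

Yes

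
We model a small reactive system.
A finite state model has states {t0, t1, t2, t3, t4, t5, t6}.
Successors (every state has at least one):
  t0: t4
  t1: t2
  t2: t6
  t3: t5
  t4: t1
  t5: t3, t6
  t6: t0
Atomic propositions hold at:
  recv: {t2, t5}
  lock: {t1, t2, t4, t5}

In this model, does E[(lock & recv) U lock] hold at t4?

Sat(lock & recv) = {t2, t5}
E[(lock & recv) U lock]: least fixpoint, start Z0 = Sat(lock) = {t1, t2, t4, t5}, add states in Sat(lock & recv) with some successor in Z. Already a fixed point.
Sat(E[(lock & recv) U lock]) = {t1, t2, t4, t5}
t4 ∈ Sat(E[(lock & recv) U lock]) = {t1, t2, t4, t5}, so the formula holds at t4.

Yes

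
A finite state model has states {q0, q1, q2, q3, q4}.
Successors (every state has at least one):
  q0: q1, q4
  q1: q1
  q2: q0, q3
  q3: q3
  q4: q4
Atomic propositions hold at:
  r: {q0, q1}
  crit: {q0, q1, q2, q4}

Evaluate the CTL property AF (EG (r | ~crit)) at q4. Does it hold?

No

Sat(~crit) = {q3}
Sat(r | ~crit) = {q0, q1, q3}
EG (r | ~crit): greatest fixpoint, start Z0 = {q0, q1, q3}, keep only states in Sat with some successor in Z. Already a fixed point.
Sat(EG (r | ~crit)) = {q0, q1, q3}
AF (EG (r | ~crit)): least fixpoint, start Z0 = {q0, q1, q3}, add states with every successor in Z. Z1 = {q0, q1, q2, q3}; fixed.
Sat(AF (EG (r | ~crit))) = {q0, q1, q2, q3}
q4 ∉ Sat(AF (EG (r | ~crit))) = {q0, q1, q2, q3}, so the formula does not hold at q4.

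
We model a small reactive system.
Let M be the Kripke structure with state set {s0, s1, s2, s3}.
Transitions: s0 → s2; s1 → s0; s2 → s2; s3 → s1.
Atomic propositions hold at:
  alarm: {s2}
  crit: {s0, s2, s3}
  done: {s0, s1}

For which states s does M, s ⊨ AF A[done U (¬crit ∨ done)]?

{s0, s1, s3}

Sat(¬crit) = {s1}
Sat(¬crit ∨ done) = {s0, s1}
A[done U (¬crit ∨ done)]: least fixpoint, start Z0 = Sat((¬crit ∨ done)) = {s0, s1}, add states in Sat(done) with every successor in Z. Already a fixed point.
Sat(A[done U (¬crit ∨ done)]) = {s0, s1}
AF A[done U (¬crit ∨ done)]: least fixpoint, start Z0 = {s0, s1}, add states with every successor in Z. Z1 = {s0, s1, s3}; fixed.
Sat(AF A[done U (¬crit ∨ done)]) = {s0, s1, s3}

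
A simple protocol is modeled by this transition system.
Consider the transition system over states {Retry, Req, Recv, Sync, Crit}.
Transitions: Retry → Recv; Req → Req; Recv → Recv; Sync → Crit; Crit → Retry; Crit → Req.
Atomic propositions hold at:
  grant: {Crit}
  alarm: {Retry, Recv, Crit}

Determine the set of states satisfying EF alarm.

{Retry, Recv, Sync, Crit}

EF alarm: least fixpoint, start Z0 = {Retry, Recv, Crit}, add states with some successor in Z. Z1 = {Retry, Recv, Sync, Crit}; fixed.
Sat(EF alarm) = {Retry, Recv, Sync, Crit}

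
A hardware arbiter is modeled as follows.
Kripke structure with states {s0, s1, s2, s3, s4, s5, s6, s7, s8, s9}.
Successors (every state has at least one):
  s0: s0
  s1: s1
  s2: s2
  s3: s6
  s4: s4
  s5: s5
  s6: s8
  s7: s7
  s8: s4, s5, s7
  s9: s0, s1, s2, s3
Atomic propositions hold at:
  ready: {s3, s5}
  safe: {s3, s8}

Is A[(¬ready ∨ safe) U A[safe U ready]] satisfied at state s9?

No

Sat(¬ready) = {s0, s1, s2, s4, s6, s7, s8, s9}
Sat(¬ready ∨ safe) = {s0, s1, s2, s3, s4, s6, s7, s8, s9}
A[safe U ready]: least fixpoint, start Z0 = Sat(ready) = {s3, s5}, add states in Sat(safe) with every successor in Z. Already a fixed point.
Sat(A[safe U ready]) = {s3, s5}
A[(¬ready ∨ safe) U A[safe U ready]]: least fixpoint, start Z0 = Sat(A[safe U ready]) = {s3, s5}, add states in Sat(¬ready ∨ safe) with every successor in Z. Already a fixed point.
Sat(A[(¬ready ∨ safe) U A[safe U ready]]) = {s3, s5}
s9 ∉ Sat(A[(¬ready ∨ safe) U A[safe U ready]]) = {s3, s5}, so the formula does not hold at s9.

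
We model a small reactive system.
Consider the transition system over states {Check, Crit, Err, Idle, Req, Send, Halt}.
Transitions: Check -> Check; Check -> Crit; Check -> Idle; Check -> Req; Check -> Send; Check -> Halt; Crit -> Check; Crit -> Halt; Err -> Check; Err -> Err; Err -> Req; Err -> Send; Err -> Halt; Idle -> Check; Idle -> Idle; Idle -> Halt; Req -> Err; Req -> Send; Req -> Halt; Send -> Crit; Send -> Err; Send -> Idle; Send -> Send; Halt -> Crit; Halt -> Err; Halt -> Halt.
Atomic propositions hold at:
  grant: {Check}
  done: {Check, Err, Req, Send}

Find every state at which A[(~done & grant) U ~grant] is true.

{Crit, Err, Idle, Req, Send, Halt}

Sat(~done) = {Crit, Idle, Halt}
Sat(~done & grant) = ∅
Sat(~grant) = {Crit, Err, Idle, Req, Send, Halt}
A[(~done & grant) U ~grant]: least fixpoint, start Z0 = Sat(~grant) = {Crit, Err, Idle, Req, Send, Halt}, add states in Sat(~done & grant) with every successor in Z. Already a fixed point.
Sat(A[(~done & grant) U ~grant]) = {Crit, Err, Idle, Req, Send, Halt}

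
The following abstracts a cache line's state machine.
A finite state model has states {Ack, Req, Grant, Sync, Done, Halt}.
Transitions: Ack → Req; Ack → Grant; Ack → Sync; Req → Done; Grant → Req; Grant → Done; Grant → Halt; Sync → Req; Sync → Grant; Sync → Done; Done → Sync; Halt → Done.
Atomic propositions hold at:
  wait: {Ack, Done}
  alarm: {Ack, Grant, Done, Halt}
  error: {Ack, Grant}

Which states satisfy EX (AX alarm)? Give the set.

Sat(AX alarm) = {s : every successor in {Ack, Grant, Done, Halt}} = {Req, Halt}
Sat(EX (AX alarm)) = {s : some successor in {Req, Halt}} = {Ack, Grant, Sync}

{Ack, Grant, Sync}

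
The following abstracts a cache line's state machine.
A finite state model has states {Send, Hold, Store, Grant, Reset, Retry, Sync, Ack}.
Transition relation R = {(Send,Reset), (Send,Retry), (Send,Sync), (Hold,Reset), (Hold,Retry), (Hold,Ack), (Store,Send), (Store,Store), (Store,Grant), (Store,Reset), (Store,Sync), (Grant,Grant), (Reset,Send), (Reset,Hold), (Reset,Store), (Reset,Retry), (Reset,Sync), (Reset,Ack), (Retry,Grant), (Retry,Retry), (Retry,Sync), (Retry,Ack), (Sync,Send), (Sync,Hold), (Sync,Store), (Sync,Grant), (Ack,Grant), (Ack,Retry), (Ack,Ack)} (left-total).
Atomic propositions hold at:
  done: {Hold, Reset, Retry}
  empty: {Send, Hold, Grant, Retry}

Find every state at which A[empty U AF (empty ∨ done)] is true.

{Send, Hold, Grant, Reset, Retry}

Sat(empty ∨ done) = {Send, Hold, Grant, Reset, Retry}
AF (empty ∨ done): least fixpoint, start Z0 = {Send, Hold, Grant, Reset, Retry}, add states with every successor in Z. Already a fixed point.
Sat(AF (empty ∨ done)) = {Send, Hold, Grant, Reset, Retry}
A[empty U AF (empty ∨ done)]: least fixpoint, start Z0 = Sat(AF (empty ∨ done)) = {Send, Hold, Grant, Reset, Retry}, add states in Sat(empty) with every successor in Z. Already a fixed point.
Sat(A[empty U AF (empty ∨ done)]) = {Send, Hold, Grant, Reset, Retry}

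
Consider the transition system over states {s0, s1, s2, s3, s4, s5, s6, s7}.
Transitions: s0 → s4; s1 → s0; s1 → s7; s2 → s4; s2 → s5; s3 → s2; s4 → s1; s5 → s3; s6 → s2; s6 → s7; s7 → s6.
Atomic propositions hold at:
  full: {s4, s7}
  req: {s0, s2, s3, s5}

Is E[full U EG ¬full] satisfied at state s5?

Sat(¬full) = {s0, s1, s2, s3, s5, s6}
EG ¬full: greatest fixpoint, start Z0 = {s0, s1, s2, s3, s5, s6}, keep only states in Sat with some successor in Z. Z1 = {s1, s2, s3, s5, s6}; Z2 = {s2, s3, s5, s6}; fixed.
Sat(EG ¬full) = {s2, s3, s5, s6}
E[full U EG ¬full]: least fixpoint, start Z0 = Sat(EG ¬full) = {s2, s3, s5, s6}, add states in Sat(full) with some successor in Z. Z1 = {s2, s3, s5, s6, s7}; fixed.
Sat(E[full U EG ¬full]) = {s2, s3, s5, s6, s7}
s5 ∈ Sat(E[full U EG ¬full]) = {s2, s3, s5, s6, s7}, so the formula holds at s5.

Yes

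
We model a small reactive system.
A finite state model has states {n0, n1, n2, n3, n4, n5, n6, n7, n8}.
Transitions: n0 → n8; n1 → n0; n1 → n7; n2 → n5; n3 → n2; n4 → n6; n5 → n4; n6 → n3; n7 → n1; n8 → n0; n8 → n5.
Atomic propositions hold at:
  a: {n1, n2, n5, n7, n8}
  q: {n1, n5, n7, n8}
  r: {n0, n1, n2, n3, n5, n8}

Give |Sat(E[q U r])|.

E[q U r]: least fixpoint, start Z0 = Sat(r) = {n0, n1, n2, n3, n5, n8}, add states in Sat(q) with some successor in Z. Z1 = {n0, n1, n2, n3, n5, n7, n8}; fixed.
Sat(E[q U r]) = {n0, n1, n2, n3, n5, n7, n8}
|Sat(E[q U r])| = |{n0, n1, n2, n3, n5, n7, n8}| = 7.

7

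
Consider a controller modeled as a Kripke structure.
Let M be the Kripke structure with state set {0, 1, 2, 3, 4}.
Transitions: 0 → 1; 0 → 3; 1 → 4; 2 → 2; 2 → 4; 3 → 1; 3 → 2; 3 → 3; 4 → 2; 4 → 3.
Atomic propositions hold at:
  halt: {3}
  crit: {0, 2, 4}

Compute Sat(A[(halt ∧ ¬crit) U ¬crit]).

{1, 3}

Sat(¬crit) = {1, 3}
Sat(halt ∧ ¬crit) = {3}
A[(halt ∧ ¬crit) U ¬crit]: least fixpoint, start Z0 = Sat(¬crit) = {1, 3}, add states in Sat(halt ∧ ¬crit) with every successor in Z. Already a fixed point.
Sat(A[(halt ∧ ¬crit) U ¬crit]) = {1, 3}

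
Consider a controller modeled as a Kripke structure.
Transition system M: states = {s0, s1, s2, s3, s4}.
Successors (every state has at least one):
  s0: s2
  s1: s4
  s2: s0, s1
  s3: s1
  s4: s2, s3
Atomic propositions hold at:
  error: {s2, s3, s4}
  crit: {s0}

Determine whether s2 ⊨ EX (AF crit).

Yes

AF crit: least fixpoint, start Z0 = {s0}, add states with every successor in Z. Already a fixed point.
Sat(AF crit) = {s0}
Sat(EX (AF crit)) = {s : some successor in {s0}} = {s2}
s2 ∈ Sat(EX (AF crit)) = {s2}, so the formula holds at s2.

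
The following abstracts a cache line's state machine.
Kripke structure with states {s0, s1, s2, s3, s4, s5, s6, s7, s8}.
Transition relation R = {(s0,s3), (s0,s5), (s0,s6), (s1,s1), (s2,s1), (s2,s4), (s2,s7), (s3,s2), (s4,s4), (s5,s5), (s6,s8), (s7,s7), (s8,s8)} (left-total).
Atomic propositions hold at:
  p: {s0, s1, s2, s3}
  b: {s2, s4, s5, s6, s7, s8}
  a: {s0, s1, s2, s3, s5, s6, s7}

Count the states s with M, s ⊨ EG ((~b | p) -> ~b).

Sat(~b) = {s0, s1, s3}
Sat(~b | p) = {s0, s1, s2, s3}
Sat((~b | p) -> ~b) = {s0, s1, s3, s4, s5, s6, s7, s8}
EG ((~b | p) -> ~b): greatest fixpoint, start Z0 = {s0, s1, s3, s4, s5, s6, s7, s8}, keep only states in Sat with some successor in Z. Z1 = {s0, s1, s4, s5, s6, s7, s8}; fixed.
Sat(EG ((~b | p) -> ~b)) = {s0, s1, s4, s5, s6, s7, s8}
|Sat(EG ((~b | p) -> ~b))| = |{s0, s1, s4, s5, s6, s7, s8}| = 7.

7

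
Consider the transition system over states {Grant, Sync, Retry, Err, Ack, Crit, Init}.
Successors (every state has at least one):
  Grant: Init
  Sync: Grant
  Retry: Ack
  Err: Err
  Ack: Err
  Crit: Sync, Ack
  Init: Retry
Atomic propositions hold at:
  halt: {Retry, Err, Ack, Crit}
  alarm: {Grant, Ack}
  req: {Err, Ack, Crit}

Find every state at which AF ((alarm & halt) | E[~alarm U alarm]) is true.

{Grant, Sync, Retry, Ack, Crit, Init}

Sat(alarm & halt) = {Ack}
Sat(~alarm) = {Sync, Retry, Err, Crit, Init}
E[~alarm U alarm]: least fixpoint, start Z0 = Sat(alarm) = {Grant, Ack}, add states in Sat(~alarm) with some successor in Z. Z1 = {Grant, Sync, Retry, Ack, Crit}; Z2 = {Grant, Sync, Retry, Ack, Crit, Init}; fixed.
Sat(E[~alarm U alarm]) = {Grant, Sync, Retry, Ack, Crit, Init}
Sat((alarm & halt) | E[~alarm U alarm]) = {Grant, Sync, Retry, Ack, Crit, Init}
AF ((alarm & halt) | E[~alarm U alarm]): least fixpoint, start Z0 = {Grant, Sync, Retry, Ack, Crit, Init}, add states with every successor in Z. Already a fixed point.
Sat(AF ((alarm & halt) | E[~alarm U alarm])) = {Grant, Sync, Retry, Ack, Crit, Init}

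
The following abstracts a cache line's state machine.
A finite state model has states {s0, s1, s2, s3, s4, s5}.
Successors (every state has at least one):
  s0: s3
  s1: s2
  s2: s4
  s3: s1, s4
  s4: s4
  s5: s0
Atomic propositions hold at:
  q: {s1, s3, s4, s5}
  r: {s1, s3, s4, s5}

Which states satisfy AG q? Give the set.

{s4}

AG q: greatest fixpoint, start Z0 = {s1, s3, s4, s5}, keep only states in Sat with every successor in Z. Z1 = {s3, s4}; Z2 = {s4}; fixed.
Sat(AG q) = {s4}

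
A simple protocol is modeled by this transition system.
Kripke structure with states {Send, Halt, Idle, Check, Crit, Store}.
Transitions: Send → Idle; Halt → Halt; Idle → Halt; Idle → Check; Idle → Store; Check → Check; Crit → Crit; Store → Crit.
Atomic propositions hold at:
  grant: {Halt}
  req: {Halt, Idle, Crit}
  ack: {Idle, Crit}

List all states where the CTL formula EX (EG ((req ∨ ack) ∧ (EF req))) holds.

{Send, Halt, Idle, Crit, Store}

Sat(req ∨ ack) = {Halt, Idle, Crit}
EF req: least fixpoint, start Z0 = {Halt, Idle, Crit}, add states with some successor in Z. Z1 = {Send, Halt, Idle, Crit, Store}; fixed.
Sat(EF req) = {Send, Halt, Idle, Crit, Store}
Sat((req ∨ ack) ∧ (EF req)) = {Halt, Idle, Crit}
EG ((req ∨ ack) ∧ (EF req)): greatest fixpoint, start Z0 = {Halt, Idle, Crit}, keep only states in Sat with some successor in Z. Already a fixed point.
Sat(EG ((req ∨ ack) ∧ (EF req))) = {Halt, Idle, Crit}
Sat(EX (EG ((req ∨ ack) ∧ (EF req)))) = {s : some successor in {Halt, Idle, Crit}} = {Send, Halt, Idle, Crit, Store}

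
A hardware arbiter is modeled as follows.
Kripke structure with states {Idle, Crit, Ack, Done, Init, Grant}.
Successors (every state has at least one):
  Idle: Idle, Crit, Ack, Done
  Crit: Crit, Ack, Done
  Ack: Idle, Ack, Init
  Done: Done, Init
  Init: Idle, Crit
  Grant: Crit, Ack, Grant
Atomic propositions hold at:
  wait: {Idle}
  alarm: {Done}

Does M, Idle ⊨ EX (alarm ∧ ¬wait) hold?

Sat(¬wait) = {Crit, Ack, Done, Init, Grant}
Sat(alarm ∧ ¬wait) = {Done}
Sat(EX (alarm ∧ ¬wait)) = {s : some successor in {Done}} = {Idle, Crit, Done}
Idle ∈ Sat(EX (alarm ∧ ¬wait)) = {Idle, Crit, Done}, so the formula holds at Idle.

Yes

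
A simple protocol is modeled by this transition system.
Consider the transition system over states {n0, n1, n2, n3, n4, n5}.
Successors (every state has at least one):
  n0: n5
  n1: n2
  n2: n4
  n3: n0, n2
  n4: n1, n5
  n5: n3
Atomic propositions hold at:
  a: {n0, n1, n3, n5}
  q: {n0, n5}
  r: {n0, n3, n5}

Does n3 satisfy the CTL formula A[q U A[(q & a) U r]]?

Yes

Sat(q & a) = {n0, n5}
A[(q & a) U r]: least fixpoint, start Z0 = Sat(r) = {n0, n3, n5}, add states in Sat(q & a) with every successor in Z. Already a fixed point.
Sat(A[(q & a) U r]) = {n0, n3, n5}
A[q U A[(q & a) U r]]: least fixpoint, start Z0 = Sat(A[(q & a) U r]) = {n0, n3, n5}, add states in Sat(q) with every successor in Z. Already a fixed point.
Sat(A[q U A[(q & a) U r]]) = {n0, n3, n5}
n3 ∈ Sat(A[q U A[(q & a) U r]]) = {n0, n3, n5}, so the formula holds at n3.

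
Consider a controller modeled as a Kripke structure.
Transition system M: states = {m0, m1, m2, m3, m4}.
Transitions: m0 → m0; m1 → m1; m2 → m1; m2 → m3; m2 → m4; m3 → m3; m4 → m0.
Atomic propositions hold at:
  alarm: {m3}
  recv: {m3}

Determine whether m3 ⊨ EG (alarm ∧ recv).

Yes

Sat(alarm ∧ recv) = {m3}
EG (alarm ∧ recv): greatest fixpoint, start Z0 = {m3}, keep only states in Sat with some successor in Z. Already a fixed point.
Sat(EG (alarm ∧ recv)) = {m3}
m3 ∈ Sat(EG (alarm ∧ recv)) = {m3}, so the formula holds at m3.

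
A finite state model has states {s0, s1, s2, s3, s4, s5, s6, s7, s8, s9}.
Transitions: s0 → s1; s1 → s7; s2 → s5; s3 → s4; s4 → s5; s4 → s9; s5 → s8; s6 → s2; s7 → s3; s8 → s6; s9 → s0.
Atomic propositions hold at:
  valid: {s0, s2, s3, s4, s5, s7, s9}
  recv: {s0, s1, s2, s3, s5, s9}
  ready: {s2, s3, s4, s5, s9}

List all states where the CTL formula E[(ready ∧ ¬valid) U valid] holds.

Sat(¬valid) = {s1, s6, s8}
Sat(ready ∧ ¬valid) = ∅
E[(ready ∧ ¬valid) U valid]: least fixpoint, start Z0 = Sat(valid) = {s0, s2, s3, s4, s5, s7, s9}, add states in Sat(ready ∧ ¬valid) with some successor in Z. Already a fixed point.
Sat(E[(ready ∧ ¬valid) U valid]) = {s0, s2, s3, s4, s5, s7, s9}

{s0, s2, s3, s4, s5, s7, s9}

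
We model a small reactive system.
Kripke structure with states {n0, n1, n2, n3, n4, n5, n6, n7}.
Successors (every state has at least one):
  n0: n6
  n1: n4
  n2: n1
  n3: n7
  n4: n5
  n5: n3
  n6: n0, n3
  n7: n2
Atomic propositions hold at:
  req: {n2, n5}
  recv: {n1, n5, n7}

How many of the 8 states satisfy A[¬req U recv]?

Sat(¬req) = {n0, n1, n3, n4, n6, n7}
A[¬req U recv]: least fixpoint, start Z0 = Sat(recv) = {n1, n5, n7}, add states in Sat(¬req) with every successor in Z. Z1 = {n1, n3, n4, n5, n7}; fixed.
Sat(A[¬req U recv]) = {n1, n3, n4, n5, n7}
|Sat(A[¬req U recv])| = |{n1, n3, n4, n5, n7}| = 5.

5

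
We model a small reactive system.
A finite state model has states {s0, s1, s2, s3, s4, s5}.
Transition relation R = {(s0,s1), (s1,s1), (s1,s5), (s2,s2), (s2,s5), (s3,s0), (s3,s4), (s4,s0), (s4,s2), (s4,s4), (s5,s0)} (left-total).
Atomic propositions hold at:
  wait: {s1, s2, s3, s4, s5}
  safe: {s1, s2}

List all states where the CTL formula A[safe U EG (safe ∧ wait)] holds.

{s1, s2}

Sat(safe ∧ wait) = {s1, s2}
EG (safe ∧ wait): greatest fixpoint, start Z0 = {s1, s2}, keep only states in Sat with some successor in Z. Already a fixed point.
Sat(EG (safe ∧ wait)) = {s1, s2}
A[safe U EG (safe ∧ wait)]: least fixpoint, start Z0 = Sat(EG (safe ∧ wait)) = {s1, s2}, add states in Sat(safe) with every successor in Z. Already a fixed point.
Sat(A[safe U EG (safe ∧ wait)]) = {s1, s2}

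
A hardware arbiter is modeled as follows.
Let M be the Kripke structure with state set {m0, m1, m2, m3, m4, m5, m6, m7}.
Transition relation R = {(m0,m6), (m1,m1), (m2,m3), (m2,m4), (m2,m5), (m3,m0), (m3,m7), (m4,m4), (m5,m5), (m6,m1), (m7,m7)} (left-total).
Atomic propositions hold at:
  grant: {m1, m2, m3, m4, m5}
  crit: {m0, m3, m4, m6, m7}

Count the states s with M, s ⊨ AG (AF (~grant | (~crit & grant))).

Sat(~grant) = {m0, m6, m7}
Sat(~crit) = {m1, m2, m5}
Sat(~crit & grant) = {m1, m2, m5}
Sat(~grant | (~crit & grant)) = {m0, m1, m2, m5, m6, m7}
AF (~grant | (~crit & grant)): least fixpoint, start Z0 = {m0, m1, m2, m5, m6, m7}, add states with every successor in Z. Z1 = {m0, m1, m2, m3, m5, m6, m7}; fixed.
Sat(AF (~grant | (~crit & grant))) = {m0, m1, m2, m3, m5, m6, m7}
AG (AF (~grant | (~crit & grant))): greatest fixpoint, start Z0 = {m0, m1, m2, m3, m5, m6, m7}, keep only states in Sat with every successor in Z. Z1 = {m0, m1, m3, m5, m6, m7}; fixed.
Sat(AG (AF (~grant | (~crit & grant)))) = {m0, m1, m3, m5, m6, m7}
|Sat(AG (AF (~grant | (~crit & grant))))| = |{m0, m1, m3, m5, m6, m7}| = 6.

6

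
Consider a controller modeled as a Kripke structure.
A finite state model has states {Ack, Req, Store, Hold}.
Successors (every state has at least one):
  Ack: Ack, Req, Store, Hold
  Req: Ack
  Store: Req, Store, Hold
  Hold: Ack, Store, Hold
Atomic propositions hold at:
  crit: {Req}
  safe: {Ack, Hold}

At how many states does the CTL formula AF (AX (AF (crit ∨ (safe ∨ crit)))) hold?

Sat(safe ∨ crit) = {Ack, Req, Hold}
Sat(crit ∨ (safe ∨ crit)) = {Ack, Req, Hold}
AF (crit ∨ (safe ∨ crit)): least fixpoint, start Z0 = {Ack, Req, Hold}, add states with every successor in Z. Already a fixed point.
Sat(AF (crit ∨ (safe ∨ crit))) = {Ack, Req, Hold}
Sat(AX (AF (crit ∨ (safe ∨ crit)))) = {s : every successor in {Ack, Req, Hold}} = {Req}
AF (AX (AF (crit ∨ (safe ∨ crit)))): least fixpoint, start Z0 = {Req}, add states with every successor in Z. Already a fixed point.
Sat(AF (AX (AF (crit ∨ (safe ∨ crit))))) = {Req}
|Sat(AF (AX (AF (crit ∨ (safe ∨ crit)))))| = |{Req}| = 1.

1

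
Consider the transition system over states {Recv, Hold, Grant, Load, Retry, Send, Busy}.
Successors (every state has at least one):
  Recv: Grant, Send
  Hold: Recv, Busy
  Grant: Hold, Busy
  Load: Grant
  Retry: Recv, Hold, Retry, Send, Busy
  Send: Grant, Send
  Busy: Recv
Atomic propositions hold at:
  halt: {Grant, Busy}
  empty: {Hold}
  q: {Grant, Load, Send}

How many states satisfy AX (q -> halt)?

Sat(q -> halt) = {Recv, Hold, Grant, Retry, Busy}
Sat(AX (q -> halt)) = {s : every successor in {Recv, Hold, Grant, Retry, Busy}} = {Hold, Grant, Load, Busy}
|Sat(AX (q -> halt))| = |{Hold, Grant, Load, Busy}| = 4.

4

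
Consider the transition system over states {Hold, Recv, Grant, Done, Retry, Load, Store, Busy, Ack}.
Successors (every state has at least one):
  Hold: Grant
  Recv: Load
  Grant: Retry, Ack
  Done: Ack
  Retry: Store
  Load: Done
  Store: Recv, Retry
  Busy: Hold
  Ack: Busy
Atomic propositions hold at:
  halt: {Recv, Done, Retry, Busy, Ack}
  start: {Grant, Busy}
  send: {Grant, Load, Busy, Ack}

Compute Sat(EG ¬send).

{Retry, Store}

Sat(¬send) = {Hold, Recv, Done, Retry, Store}
EG ¬send: greatest fixpoint, start Z0 = {Hold, Recv, Done, Retry, Store}, keep only states in Sat with some successor in Z. Z1 = {Retry, Store}; fixed.
Sat(EG ¬send) = {Retry, Store}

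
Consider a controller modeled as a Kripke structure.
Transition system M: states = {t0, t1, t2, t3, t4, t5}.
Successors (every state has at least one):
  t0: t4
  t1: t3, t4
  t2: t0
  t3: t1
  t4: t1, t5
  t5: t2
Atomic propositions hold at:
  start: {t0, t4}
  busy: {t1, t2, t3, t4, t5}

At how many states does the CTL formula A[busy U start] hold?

4

A[busy U start]: least fixpoint, start Z0 = Sat(start) = {t0, t4}, add states in Sat(busy) with every successor in Z. Z1 = {t0, t2, t4}; Z2 = {t0, t2, t4, t5}; fixed.
Sat(A[busy U start]) = {t0, t2, t4, t5}
|Sat(A[busy U start])| = |{t0, t2, t4, t5}| = 4.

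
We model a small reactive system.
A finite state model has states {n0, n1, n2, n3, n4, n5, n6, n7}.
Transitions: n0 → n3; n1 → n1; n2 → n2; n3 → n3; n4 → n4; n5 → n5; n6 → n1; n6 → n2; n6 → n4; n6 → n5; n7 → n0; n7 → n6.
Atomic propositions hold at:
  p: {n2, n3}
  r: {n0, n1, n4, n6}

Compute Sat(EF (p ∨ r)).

{n0, n1, n2, n3, n4, n6, n7}

Sat(p ∨ r) = {n0, n1, n2, n3, n4, n6}
EF (p ∨ r): least fixpoint, start Z0 = {n0, n1, n2, n3, n4, n6}, add states with some successor in Z. Z1 = {n0, n1, n2, n3, n4, n6, n7}; fixed.
Sat(EF (p ∨ r)) = {n0, n1, n2, n3, n4, n6, n7}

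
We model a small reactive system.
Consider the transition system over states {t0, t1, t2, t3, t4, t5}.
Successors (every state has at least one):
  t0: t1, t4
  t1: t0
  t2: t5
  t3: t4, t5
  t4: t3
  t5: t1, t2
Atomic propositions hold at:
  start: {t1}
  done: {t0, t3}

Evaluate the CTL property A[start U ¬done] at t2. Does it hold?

Yes

Sat(¬done) = {t1, t2, t4, t5}
A[start U ¬done]: least fixpoint, start Z0 = Sat(¬done) = {t1, t2, t4, t5}, add states in Sat(start) with every successor in Z. Already a fixed point.
Sat(A[start U ¬done]) = {t1, t2, t4, t5}
t2 ∈ Sat(A[start U ¬done]) = {t1, t2, t4, t5}, so the formula holds at t2.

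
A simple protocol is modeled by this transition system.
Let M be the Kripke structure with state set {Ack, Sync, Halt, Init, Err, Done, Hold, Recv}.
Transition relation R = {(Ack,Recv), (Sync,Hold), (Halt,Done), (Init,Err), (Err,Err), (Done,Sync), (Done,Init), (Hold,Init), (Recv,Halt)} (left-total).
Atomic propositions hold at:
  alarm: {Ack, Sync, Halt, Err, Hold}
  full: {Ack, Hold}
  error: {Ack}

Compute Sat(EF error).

EF error: least fixpoint, start Z0 = {Ack}, add states with some successor in Z. Already a fixed point.
Sat(EF error) = {Ack}

{Ack}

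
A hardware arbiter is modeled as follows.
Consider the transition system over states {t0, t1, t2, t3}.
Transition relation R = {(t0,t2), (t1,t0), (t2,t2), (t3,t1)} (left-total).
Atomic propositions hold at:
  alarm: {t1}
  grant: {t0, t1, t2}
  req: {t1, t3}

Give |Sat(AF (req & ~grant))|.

1

Sat(~grant) = {t3}
Sat(req & ~grant) = {t3}
AF (req & ~grant): least fixpoint, start Z0 = {t3}, add states with every successor in Z. Already a fixed point.
Sat(AF (req & ~grant)) = {t3}
|Sat(AF (req & ~grant))| = |{t3}| = 1.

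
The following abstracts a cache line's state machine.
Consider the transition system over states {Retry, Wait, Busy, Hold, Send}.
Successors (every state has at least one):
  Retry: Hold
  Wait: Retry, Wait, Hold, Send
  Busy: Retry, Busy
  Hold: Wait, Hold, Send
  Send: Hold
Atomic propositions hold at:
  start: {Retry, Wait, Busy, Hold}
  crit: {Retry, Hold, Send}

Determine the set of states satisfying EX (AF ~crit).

Sat(~crit) = {Wait, Busy}
AF ~crit: least fixpoint, start Z0 = {Wait, Busy}, add states with every successor in Z. Already a fixed point.
Sat(AF ~crit) = {Wait, Busy}
Sat(EX (AF ~crit)) = {s : some successor in {Wait, Busy}} = {Wait, Busy, Hold}

{Wait, Busy, Hold}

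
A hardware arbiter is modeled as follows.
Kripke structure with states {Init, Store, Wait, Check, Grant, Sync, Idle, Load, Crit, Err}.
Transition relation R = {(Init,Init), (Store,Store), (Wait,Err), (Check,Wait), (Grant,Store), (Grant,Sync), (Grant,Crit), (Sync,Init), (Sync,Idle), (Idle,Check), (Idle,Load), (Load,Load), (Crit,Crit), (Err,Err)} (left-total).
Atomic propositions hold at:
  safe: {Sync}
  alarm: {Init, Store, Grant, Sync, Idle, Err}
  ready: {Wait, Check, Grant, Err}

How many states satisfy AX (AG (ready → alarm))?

6

Sat(ready → alarm) = {Init, Store, Grant, Sync, Idle, Load, Crit, Err}
AG (ready → alarm): greatest fixpoint, start Z0 = {Init, Store, Grant, Sync, Idle, Load, Crit, Err}, keep only states in Sat with every successor in Z. Z1 = {Init, Store, Grant, Sync, Load, Crit, Err}; Z2 = {Init, Store, Grant, Load, Crit, Err}; Z3 = {Init, Store, Load, Crit, Err}; fixed.
Sat(AG (ready → alarm)) = {Init, Store, Load, Crit, Err}
Sat(AX (AG (ready → alarm))) = {s : every successor in {Init, Store, Load, Crit, Err}} = {Init, Store, Wait, Load, Crit, Err}
|Sat(AX (AG (ready → alarm)))| = |{Init, Store, Wait, Load, Crit, Err}| = 6.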